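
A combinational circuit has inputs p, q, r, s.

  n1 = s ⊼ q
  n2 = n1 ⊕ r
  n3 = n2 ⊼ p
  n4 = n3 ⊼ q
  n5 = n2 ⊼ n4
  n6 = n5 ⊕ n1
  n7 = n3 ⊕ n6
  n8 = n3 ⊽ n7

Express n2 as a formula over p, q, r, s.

(s ⊼ q) ⊕ r

n1 = s ⊼ q
n2 = n1 ⊕ r = (s ⊼ q) ⊕ r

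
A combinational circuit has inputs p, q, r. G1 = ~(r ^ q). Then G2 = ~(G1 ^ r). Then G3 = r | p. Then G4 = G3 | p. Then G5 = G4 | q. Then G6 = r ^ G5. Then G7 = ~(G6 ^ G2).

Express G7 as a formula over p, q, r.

~((r ^ (((r | p) | p) | q)) ^ (~((~(r ^ q)) ^ r)))

G1 = ~(r ^ q)
G2 = ~(G1 ^ r) = ~((~(r ^ q)) ^ r)
G3 = r | p
G4 = G3 | p = (r | p) | p
G5 = G4 | q = ((r | p) | p) | q
G6 = r ^ G5 = r ^ (((r | p) | p) | q)
G7 = ~(G6 ^ G2) = ~((r ^ (((r | p) | p) | q)) ^ (~((~(r ^ q)) ^ r)))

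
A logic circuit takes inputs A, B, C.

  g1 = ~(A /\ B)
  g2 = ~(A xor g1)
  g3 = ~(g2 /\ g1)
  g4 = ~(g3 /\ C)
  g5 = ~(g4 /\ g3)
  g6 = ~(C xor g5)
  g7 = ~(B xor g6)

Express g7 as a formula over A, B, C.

g1 = ~(A /\ B)
g2 = ~(A xor g1) = ~(A xor (~(A /\ B)))
g3 = ~(g2 /\ g1) = ~((~(A xor (~(A /\ B)))) /\ (~(A /\ B)))
g4 = ~(g3 /\ C) = ~((~((~(A xor (~(A /\ B)))) /\ (~(A /\ B)))) /\ C)
g5 = ~(g4 /\ g3) = ~((~((~((~(A xor (~(A /\ B)))) /\ (~(A /\ B)))) /\ C)) /\ (~((~(A xor (~(A /\ B)))) /\ (~(A /\ B)))))
g6 = ~(C xor g5) = ~(C xor (~((~((~((~(A xor (~(A /\ B)))) /\ (~(A /\ B)))) /\ C)) /\ (~((~(A xor (~(A /\ B)))) /\ (~(A /\ B)))))))
g7 = ~(B xor g6) = ~(B xor (~(C xor (~((~((~((~(A xor (~(A /\ B)))) /\ (~(A /\ B)))) /\ C)) /\ (~((~(A xor (~(A /\ B)))) /\ (~(A /\ B)))))))))

~(B xor (~(C xor (~((~((~((~(A xor (~(A /\ B)))) /\ (~(A /\ B)))) /\ C)) /\ (~((~(A xor (~(A /\ B)))) /\ (~(A /\ B)))))))))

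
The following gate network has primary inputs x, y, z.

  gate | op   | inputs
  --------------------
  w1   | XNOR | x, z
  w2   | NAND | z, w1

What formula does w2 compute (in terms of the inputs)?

w1 = x XNOR z
w2 = z NAND w1 = z NAND (x XNOR z)

z NAND (x XNOR z)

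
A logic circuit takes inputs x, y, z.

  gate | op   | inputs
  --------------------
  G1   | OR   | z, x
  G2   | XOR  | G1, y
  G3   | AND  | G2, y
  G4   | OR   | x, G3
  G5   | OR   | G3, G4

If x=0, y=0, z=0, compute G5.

0

G1 = 0 OR 0 = 0
G2 = 0 XOR 0 = 0
G3 = 0 AND 0 = 0
G4 = 0 OR 0 = 0
G5 = 0 OR 0 = 0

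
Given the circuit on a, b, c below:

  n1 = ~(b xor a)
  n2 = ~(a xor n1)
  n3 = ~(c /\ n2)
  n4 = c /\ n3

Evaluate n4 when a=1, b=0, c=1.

n1 = ~(0 xor 1) = 0
n2 = ~(1 xor 0) = 0
n3 = ~(1 /\ 0) = 1
n4 = 1 /\ 1 = 1

1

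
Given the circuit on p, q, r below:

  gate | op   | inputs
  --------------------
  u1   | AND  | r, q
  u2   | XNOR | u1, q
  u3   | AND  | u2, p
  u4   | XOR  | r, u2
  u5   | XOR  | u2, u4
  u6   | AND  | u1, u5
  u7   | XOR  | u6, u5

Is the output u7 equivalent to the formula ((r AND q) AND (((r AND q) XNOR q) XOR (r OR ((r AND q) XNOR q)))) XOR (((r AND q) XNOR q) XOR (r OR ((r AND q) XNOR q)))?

No

u1 = r AND q
u2 = u1 XNOR q = (r AND q) XNOR q
u4 = r XOR u2 = r XOR ((r AND q) XNOR q)
u5 = u2 XOR u4 = ((r AND q) XNOR q) XOR (r XOR ((r AND q) XNOR q))
u6 = u1 AND u5 = (r AND q) AND (((r AND q) XNOR q) XOR (r XOR ((r AND q) XNOR q)))
u7 = u6 XOR u5 = ((r AND q) AND (((r AND q) XNOR q) XOR (r XOR ((r AND q) XNOR q)))) XOR (((r AND q) XNOR q) XOR (r XOR ((r AND q) XNOR q)))
At p=0, q=0, r=1: circuit gives 1, formula gives 0.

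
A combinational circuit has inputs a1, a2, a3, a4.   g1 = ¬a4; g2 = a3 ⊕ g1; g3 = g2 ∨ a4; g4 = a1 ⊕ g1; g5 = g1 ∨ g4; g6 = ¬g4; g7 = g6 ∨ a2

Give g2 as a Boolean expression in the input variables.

g1 = ¬a4
g2 = a3 ⊕ g1 = a3 ⊕ ¬a4

a3 ⊕ ¬a4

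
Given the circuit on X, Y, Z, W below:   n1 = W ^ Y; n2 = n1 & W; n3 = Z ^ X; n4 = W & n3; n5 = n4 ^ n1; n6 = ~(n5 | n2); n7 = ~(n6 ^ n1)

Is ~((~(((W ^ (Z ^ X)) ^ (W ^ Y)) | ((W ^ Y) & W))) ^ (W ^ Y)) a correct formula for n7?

No

n1 = W ^ Y
n2 = n1 & W = (W ^ Y) & W
n3 = Z ^ X
n4 = W & n3 = W & (Z ^ X)
n5 = n4 ^ n1 = (W & (Z ^ X)) ^ (W ^ Y)
n6 = ~(n5 | n2) = ~(((W & (Z ^ X)) ^ (W ^ Y)) | ((W ^ Y) & W))
n7 = ~(n6 ^ n1) = ~((~(((W & (Z ^ X)) ^ (W ^ Y)) | ((W ^ Y) & W))) ^ (W ^ Y))
At X=0, Y=0, Z=1, W=0: circuit gives 0, formula gives 1.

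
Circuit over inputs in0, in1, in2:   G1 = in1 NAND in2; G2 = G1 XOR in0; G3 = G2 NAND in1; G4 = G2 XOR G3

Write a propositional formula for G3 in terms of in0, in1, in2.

((in1 NAND in2) XOR in0) NAND in1

G1 = in1 NAND in2
G2 = G1 XOR in0 = (in1 NAND in2) XOR in0
G3 = G2 NAND in1 = ((in1 NAND in2) XOR in0) NAND in1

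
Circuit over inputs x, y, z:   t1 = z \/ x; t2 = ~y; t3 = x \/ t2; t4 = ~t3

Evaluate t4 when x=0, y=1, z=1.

1

t2 = ~1 = 0
t3 = 0 \/ 0 = 0
t4 = ~0 = 1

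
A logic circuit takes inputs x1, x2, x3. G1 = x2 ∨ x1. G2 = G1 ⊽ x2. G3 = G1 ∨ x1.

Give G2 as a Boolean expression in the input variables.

(x2 ∨ x1) ⊽ x2

G1 = x2 ∨ x1
G2 = G1 ⊽ x2 = (x2 ∨ x1) ⊽ x2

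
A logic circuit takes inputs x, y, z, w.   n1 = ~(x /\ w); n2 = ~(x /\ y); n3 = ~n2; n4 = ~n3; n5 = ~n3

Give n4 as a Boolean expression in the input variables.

~~(~(x /\ y))

n2 = ~(x /\ y)
n3 = ~n2 = ~(~(x /\ y))
n4 = ~n3 = ~~(~(x /\ y))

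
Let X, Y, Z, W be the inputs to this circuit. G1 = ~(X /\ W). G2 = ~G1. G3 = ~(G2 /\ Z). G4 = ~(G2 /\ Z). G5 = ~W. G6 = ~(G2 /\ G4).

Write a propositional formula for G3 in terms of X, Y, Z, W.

~(~(~(X /\ W)) /\ Z)

G1 = ~(X /\ W)
G2 = ~G1 = ~(~(X /\ W))
G3 = ~(G2 /\ Z) = ~(~(~(X /\ W)) /\ Z)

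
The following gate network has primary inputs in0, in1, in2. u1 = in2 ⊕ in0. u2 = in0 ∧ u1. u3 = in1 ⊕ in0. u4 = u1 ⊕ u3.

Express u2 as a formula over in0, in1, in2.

u1 = in2 ⊕ in0
u2 = in0 ∧ u1 = in0 ∧ (in2 ⊕ in0)

in0 ∧ (in2 ⊕ in0)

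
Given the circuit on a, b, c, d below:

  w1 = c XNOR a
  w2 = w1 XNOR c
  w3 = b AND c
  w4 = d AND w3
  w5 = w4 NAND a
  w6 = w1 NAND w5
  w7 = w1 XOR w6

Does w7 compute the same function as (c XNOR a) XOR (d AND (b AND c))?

w1 = c XNOR a
w3 = b AND c
w4 = d AND w3 = d AND (b AND c)
w5 = w4 NAND a = (d AND (b AND c)) NAND a
w6 = w1 NAND w5 = (c XNOR a) NAND ((d AND (b AND c)) NAND a)
w7 = w1 XOR w6 = (c XNOR a) XOR ((c XNOR a) NAND ((d AND (b AND c)) NAND a))
At a=0, b=0, c=1, d=0: circuit gives 1, formula gives 0.

No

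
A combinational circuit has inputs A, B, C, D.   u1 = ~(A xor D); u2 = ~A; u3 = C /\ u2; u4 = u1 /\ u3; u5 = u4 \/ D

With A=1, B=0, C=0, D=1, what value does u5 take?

u1 = ~(1 xor 1) = 1
u2 = ~1 = 0
u3 = 0 /\ 0 = 0
u4 = 1 /\ 0 = 0
u5 = 0 \/ 1 = 1

1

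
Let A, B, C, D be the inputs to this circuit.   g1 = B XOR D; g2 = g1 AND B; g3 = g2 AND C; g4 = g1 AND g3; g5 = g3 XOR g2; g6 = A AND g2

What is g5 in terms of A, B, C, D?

g1 = B XOR D
g2 = g1 AND B = (B XOR D) AND B
g3 = g2 AND C = ((B XOR D) AND B) AND C
g5 = g3 XOR g2 = (((B XOR D) AND B) AND C) XOR ((B XOR D) AND B)

(((B XOR D) AND B) AND C) XOR ((B XOR D) AND B)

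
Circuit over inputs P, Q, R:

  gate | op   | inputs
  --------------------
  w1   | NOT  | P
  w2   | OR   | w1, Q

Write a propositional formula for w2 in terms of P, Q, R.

NOT P OR Q

w1 = NOT P
w2 = w1 OR Q = NOT P OR Q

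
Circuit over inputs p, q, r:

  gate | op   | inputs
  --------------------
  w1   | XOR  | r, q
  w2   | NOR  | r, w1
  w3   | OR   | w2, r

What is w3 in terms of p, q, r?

w1 = r XOR q
w2 = r NOR w1 = r NOR (r XOR q)
w3 = w2 OR r = (r NOR (r XOR q)) OR r

(r NOR (r XOR q)) OR r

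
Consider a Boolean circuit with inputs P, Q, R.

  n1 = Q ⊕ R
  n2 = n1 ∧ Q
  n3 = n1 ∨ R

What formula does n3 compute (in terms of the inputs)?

(Q ⊕ R) ∨ R

n1 = Q ⊕ R
n3 = n1 ∨ R = (Q ⊕ R) ∨ R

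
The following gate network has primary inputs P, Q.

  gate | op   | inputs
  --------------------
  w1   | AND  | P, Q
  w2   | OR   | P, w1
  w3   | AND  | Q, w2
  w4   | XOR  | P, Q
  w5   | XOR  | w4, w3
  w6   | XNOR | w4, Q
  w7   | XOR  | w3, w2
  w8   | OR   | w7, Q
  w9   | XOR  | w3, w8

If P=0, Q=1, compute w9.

w1 = 0 AND 1 = 0
w2 = 0 OR 0 = 0
w3 = 1 AND 0 = 0
w7 = 0 XOR 0 = 0
w8 = 0 OR 1 = 1
w9 = 0 XOR 1 = 1

1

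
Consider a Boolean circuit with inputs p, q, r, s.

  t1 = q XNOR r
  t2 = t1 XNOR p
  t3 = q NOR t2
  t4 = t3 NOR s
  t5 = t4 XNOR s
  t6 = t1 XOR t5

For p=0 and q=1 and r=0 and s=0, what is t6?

t1 = 1 XNOR 0 = 0
t2 = 0 XNOR 0 = 1
t3 = 1 NOR 1 = 0
t4 = 0 NOR 0 = 1
t5 = 1 XNOR 0 = 0
t6 = 0 XOR 0 = 0

0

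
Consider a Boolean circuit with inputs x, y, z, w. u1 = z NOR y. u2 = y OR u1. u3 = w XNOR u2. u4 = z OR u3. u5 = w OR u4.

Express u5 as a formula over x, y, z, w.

w OR (z OR (w XNOR (y OR (z NOR y))))

u1 = z NOR y
u2 = y OR u1 = y OR (z NOR y)
u3 = w XNOR u2 = w XNOR (y OR (z NOR y))
u4 = z OR u3 = z OR (w XNOR (y OR (z NOR y)))
u5 = w OR u4 = w OR (z OR (w XNOR (y OR (z NOR y))))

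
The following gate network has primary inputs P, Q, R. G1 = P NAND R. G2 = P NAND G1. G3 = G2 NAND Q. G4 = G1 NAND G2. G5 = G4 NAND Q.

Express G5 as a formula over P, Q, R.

((P NAND R) NAND (P NAND (P NAND R))) NAND Q

G1 = P NAND R
G2 = P NAND G1 = P NAND (P NAND R)
G4 = G1 NAND G2 = (P NAND R) NAND (P NAND (P NAND R))
G5 = G4 NAND Q = ((P NAND R) NAND (P NAND (P NAND R))) NAND Q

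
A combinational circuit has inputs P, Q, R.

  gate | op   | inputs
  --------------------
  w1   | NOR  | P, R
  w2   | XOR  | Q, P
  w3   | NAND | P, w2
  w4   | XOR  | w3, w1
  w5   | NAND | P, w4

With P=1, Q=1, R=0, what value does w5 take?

w1 = 1 NOR 0 = 0
w2 = 1 XOR 1 = 0
w3 = 1 NAND 0 = 1
w4 = 1 XOR 0 = 1
w5 = 1 NAND 1 = 0

0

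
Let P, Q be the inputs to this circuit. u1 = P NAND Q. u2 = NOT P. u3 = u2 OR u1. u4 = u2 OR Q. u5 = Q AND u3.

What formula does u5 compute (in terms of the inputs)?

u1 = P NAND Q
u2 = NOT P
u3 = u2 OR u1 = NOT P OR (P NAND Q)
u5 = Q AND u3 = Q AND (NOT P OR (P NAND Q))

Q AND (NOT P OR (P NAND Q))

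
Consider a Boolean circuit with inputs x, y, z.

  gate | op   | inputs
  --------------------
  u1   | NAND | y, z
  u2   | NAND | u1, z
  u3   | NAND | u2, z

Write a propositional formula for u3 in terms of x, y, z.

u1 = y NAND z
u2 = u1 NAND z = (y NAND z) NAND z
u3 = u2 NAND z = ((y NAND z) NAND z) NAND z

((y NAND z) NAND z) NAND z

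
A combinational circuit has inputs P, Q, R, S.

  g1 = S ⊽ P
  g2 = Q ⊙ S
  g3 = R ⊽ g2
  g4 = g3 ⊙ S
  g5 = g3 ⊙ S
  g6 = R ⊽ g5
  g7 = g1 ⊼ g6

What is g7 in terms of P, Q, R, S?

(S ⊽ P) ⊼ (R ⊽ ((R ⊽ (Q ⊙ S)) ⊙ S))

g1 = S ⊽ P
g2 = Q ⊙ S
g3 = R ⊽ g2 = R ⊽ (Q ⊙ S)
g5 = g3 ⊙ S = (R ⊽ (Q ⊙ S)) ⊙ S
g6 = R ⊽ g5 = R ⊽ ((R ⊽ (Q ⊙ S)) ⊙ S)
g7 = g1 ⊼ g6 = (S ⊽ P) ⊼ (R ⊽ ((R ⊽ (Q ⊙ S)) ⊙ S))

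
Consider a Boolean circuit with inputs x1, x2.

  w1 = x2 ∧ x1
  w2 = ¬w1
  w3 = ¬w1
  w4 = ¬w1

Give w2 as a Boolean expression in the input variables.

¬(x2 ∧ x1)

w1 = x2 ∧ x1
w2 = ¬w1 = ¬(x2 ∧ x1)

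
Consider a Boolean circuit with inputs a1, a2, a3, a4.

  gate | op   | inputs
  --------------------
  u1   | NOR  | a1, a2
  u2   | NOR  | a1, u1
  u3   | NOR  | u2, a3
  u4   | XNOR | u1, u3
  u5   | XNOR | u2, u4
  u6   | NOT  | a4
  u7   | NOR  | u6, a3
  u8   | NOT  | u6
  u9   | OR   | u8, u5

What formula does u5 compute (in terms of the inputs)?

(a1 NOR (a1 NOR a2)) XNOR ((a1 NOR a2) XNOR ((a1 NOR (a1 NOR a2)) NOR a3))

u1 = a1 NOR a2
u2 = a1 NOR u1 = a1 NOR (a1 NOR a2)
u3 = u2 NOR a3 = (a1 NOR (a1 NOR a2)) NOR a3
u4 = u1 XNOR u3 = (a1 NOR a2) XNOR ((a1 NOR (a1 NOR a2)) NOR a3)
u5 = u2 XNOR u4 = (a1 NOR (a1 NOR a2)) XNOR ((a1 NOR a2) XNOR ((a1 NOR (a1 NOR a2)) NOR a3))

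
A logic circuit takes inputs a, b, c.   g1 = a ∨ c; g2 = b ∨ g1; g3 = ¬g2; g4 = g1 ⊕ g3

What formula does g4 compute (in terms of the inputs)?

(a ∨ c) ⊕ ¬(b ∨ (a ∨ c))

g1 = a ∨ c
g2 = b ∨ g1 = b ∨ (a ∨ c)
g3 = ¬g2 = ¬(b ∨ (a ∨ c))
g4 = g1 ⊕ g3 = (a ∨ c) ⊕ ¬(b ∨ (a ∨ c))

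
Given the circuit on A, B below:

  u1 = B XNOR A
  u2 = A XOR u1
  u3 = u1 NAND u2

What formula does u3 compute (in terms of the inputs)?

(B XNOR A) NAND (A XOR (B XNOR A))

u1 = B XNOR A
u2 = A XOR u1 = A XOR (B XNOR A)
u3 = u1 NAND u2 = (B XNOR A) NAND (A XOR (B XNOR A))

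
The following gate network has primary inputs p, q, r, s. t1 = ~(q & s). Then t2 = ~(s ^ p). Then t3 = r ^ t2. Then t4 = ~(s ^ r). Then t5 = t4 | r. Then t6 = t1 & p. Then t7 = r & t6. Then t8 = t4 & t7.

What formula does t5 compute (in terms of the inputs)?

(~(s ^ r)) | r

t4 = ~(s ^ r)
t5 = t4 | r = (~(s ^ r)) | r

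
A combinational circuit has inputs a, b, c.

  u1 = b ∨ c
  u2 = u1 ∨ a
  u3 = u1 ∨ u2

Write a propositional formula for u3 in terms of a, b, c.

u1 = b ∨ c
u2 = u1 ∨ a = (b ∨ c) ∨ a
u3 = u1 ∨ u2 = (b ∨ c) ∨ ((b ∨ c) ∨ a)

(b ∨ c) ∨ ((b ∨ c) ∨ a)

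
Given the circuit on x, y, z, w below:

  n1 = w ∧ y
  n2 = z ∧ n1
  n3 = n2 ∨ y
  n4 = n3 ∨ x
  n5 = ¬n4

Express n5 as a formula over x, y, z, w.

n1 = w ∧ y
n2 = z ∧ n1 = z ∧ (w ∧ y)
n3 = n2 ∨ y = (z ∧ (w ∧ y)) ∨ y
n4 = n3 ∨ x = ((z ∧ (w ∧ y)) ∨ y) ∨ x
n5 = ¬n4 = ¬(((z ∧ (w ∧ y)) ∨ y) ∨ x)

¬(((z ∧ (w ∧ y)) ∨ y) ∨ x)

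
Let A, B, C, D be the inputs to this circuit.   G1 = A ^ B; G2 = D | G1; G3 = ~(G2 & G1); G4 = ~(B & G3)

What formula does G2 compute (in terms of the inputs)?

G1 = A ^ B
G2 = D | G1 = D | (A ^ B)

D | (A ^ B)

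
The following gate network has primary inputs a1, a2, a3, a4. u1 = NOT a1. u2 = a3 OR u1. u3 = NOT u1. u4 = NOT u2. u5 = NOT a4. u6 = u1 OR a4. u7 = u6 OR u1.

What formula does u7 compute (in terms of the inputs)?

u1 = NOT a1
u6 = u1 OR a4 = NOT a1 OR a4
u7 = u6 OR u1 = (NOT a1 OR a4) OR NOT a1

(NOT a1 OR a4) OR NOT a1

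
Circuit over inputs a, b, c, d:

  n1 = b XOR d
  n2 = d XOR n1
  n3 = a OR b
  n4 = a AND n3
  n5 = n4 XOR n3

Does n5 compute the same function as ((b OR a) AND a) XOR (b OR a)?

n3 = a OR b
n4 = a AND n3 = a AND (a OR b)
n5 = n4 XOR n3 = (a AND (a OR b)) XOR (a OR b)
At a=0, b=0, c=0, d=0: circuit gives 0, formula gives 0.
At a=0, b=1, c=0, d=0: circuit gives 1, formula gives 1.
Agrees on all 16 inputs.

Yes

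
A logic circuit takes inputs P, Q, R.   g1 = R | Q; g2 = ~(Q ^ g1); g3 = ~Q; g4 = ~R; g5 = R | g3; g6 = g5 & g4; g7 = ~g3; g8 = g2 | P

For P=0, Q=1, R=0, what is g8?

1

g1 = 0 | 1 = 1
g2 = ~(1 ^ 1) = 1
g8 = 1 | 0 = 1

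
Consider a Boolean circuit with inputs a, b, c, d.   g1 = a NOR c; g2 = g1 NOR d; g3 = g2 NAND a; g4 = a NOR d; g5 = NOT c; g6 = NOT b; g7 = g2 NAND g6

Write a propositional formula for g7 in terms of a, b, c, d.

((a NOR c) NOR d) NAND NOT b

g1 = a NOR c
g2 = g1 NOR d = (a NOR c) NOR d
g6 = NOT b
g7 = g2 NAND g6 = ((a NOR c) NOR d) NAND NOT b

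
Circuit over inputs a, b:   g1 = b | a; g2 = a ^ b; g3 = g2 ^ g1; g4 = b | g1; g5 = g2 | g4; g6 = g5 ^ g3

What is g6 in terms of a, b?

g1 = b | a
g2 = a ^ b
g3 = g2 ^ g1 = (a ^ b) ^ (b | a)
g4 = b | g1 = b | (b | a)
g5 = g2 | g4 = (a ^ b) | (b | (b | a))
g6 = g5 ^ g3 = ((a ^ b) | (b | (b | a))) ^ ((a ^ b) ^ (b | a))

((a ^ b) | (b | (b | a))) ^ ((a ^ b) ^ (b | a))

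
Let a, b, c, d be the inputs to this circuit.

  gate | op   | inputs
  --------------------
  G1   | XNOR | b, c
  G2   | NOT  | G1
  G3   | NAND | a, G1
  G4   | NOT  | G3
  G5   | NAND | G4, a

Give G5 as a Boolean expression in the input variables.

NOT (a NAND (b XNOR c)) NAND a

G1 = b XNOR c
G3 = a NAND G1 = a NAND (b XNOR c)
G4 = NOT G3 = NOT (a NAND (b XNOR c))
G5 = G4 NAND a = NOT (a NAND (b XNOR c)) NAND a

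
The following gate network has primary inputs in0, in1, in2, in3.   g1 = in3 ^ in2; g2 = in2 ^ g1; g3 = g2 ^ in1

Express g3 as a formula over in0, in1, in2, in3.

g1 = in3 ^ in2
g2 = in2 ^ g1 = in2 ^ (in3 ^ in2)
g3 = g2 ^ in1 = (in2 ^ (in3 ^ in2)) ^ in1

(in2 ^ (in3 ^ in2)) ^ in1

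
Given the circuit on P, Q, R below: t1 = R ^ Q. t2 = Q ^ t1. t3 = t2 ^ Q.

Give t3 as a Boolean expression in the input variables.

(Q ^ (R ^ Q)) ^ Q

t1 = R ^ Q
t2 = Q ^ t1 = Q ^ (R ^ Q)
t3 = t2 ^ Q = (Q ^ (R ^ Q)) ^ Q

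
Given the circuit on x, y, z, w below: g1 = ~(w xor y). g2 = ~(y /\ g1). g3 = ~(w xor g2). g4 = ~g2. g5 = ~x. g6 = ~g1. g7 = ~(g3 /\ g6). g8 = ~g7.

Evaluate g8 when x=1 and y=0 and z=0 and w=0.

g1 = ~(0 xor 0) = 1
g2 = ~(0 /\ 1) = 1
g3 = ~(0 xor 1) = 0
g6 = ~1 = 0
g7 = ~(0 /\ 0) = 1
g8 = ~1 = 0

0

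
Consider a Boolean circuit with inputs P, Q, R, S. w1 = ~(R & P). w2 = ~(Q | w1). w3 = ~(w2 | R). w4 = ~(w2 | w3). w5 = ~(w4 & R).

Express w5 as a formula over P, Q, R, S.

~((~((~(Q | (~(R & P)))) | (~((~(Q | (~(R & P)))) | R)))) & R)

w1 = ~(R & P)
w2 = ~(Q | w1) = ~(Q | (~(R & P)))
w3 = ~(w2 | R) = ~((~(Q | (~(R & P)))) | R)
w4 = ~(w2 | w3) = ~((~(Q | (~(R & P)))) | (~((~(Q | (~(R & P)))) | R)))
w5 = ~(w4 & R) = ~((~((~(Q | (~(R & P)))) | (~((~(Q | (~(R & P)))) | R)))) & R)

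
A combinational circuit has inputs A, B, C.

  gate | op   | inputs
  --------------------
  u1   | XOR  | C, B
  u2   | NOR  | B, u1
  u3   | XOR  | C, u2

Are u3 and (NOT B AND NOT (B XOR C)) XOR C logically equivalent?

Yes

u1 = C XOR B
u2 = B NOR u1 = B NOR (C XOR B)
u3 = C XOR u2 = C XOR (B NOR (C XOR B))
At A=0, B=1, C=0: circuit gives 0, formula gives 0.
At A=0, B=0, C=0: circuit gives 1, formula gives 1.
Agrees on all 8 inputs.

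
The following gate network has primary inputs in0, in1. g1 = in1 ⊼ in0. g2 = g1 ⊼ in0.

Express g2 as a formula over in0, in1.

g1 = in1 ⊼ in0
g2 = g1 ⊼ in0 = (in1 ⊼ in0) ⊼ in0

(in1 ⊼ in0) ⊼ in0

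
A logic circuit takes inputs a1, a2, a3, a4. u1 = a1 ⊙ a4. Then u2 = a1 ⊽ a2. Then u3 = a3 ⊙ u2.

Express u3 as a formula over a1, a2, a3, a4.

u2 = a1 ⊽ a2
u3 = a3 ⊙ u2 = a3 ⊙ (a1 ⊽ a2)

a3 ⊙ (a1 ⊽ a2)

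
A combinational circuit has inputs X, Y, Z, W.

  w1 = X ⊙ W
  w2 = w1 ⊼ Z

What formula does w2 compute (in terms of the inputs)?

w1 = X ⊙ W
w2 = w1 ⊼ Z = (X ⊙ W) ⊼ Z

(X ⊙ W) ⊼ Z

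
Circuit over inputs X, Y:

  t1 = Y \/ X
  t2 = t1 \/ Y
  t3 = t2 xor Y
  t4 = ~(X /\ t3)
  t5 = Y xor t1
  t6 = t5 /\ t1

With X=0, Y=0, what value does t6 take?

t1 = 0 \/ 0 = 0
t5 = 0 xor 0 = 0
t6 = 0 /\ 0 = 0

0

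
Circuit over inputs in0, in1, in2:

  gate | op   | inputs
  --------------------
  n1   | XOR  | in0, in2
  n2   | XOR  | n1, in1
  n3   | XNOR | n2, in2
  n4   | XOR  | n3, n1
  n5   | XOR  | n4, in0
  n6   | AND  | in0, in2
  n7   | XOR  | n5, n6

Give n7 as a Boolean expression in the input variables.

n1 = in0 XOR in2
n2 = n1 XOR in1 = (in0 XOR in2) XOR in1
n3 = n2 XNOR in2 = ((in0 XOR in2) XOR in1) XNOR in2
n4 = n3 XOR n1 = (((in0 XOR in2) XOR in1) XNOR in2) XOR (in0 XOR in2)
n5 = n4 XOR in0 = ((((in0 XOR in2) XOR in1) XNOR in2) XOR (in0 XOR in2)) XOR in0
n6 = in0 AND in2
n7 = n5 XOR n6 = (((((in0 XOR in2) XOR in1) XNOR in2) XOR (in0 XOR in2)) XOR in0) XOR (in0 AND in2)

(((((in0 XOR in2) XOR in1) XNOR in2) XOR (in0 XOR in2)) XOR in0) XOR (in0 AND in2)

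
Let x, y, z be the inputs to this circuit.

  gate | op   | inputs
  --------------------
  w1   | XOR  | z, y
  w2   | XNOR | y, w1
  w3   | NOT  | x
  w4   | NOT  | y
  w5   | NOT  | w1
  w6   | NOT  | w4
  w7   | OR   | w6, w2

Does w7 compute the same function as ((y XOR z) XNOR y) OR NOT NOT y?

Yes

w1 = z XOR y
w2 = y XNOR w1 = y XNOR (z XOR y)
w4 = NOT y
w6 = NOT w4 = NOT NOT y
w7 = w6 OR w2 = NOT NOT y OR (y XNOR (z XOR y))
At x=0, y=0, z=1: circuit gives 0, formula gives 0.
At x=0, y=0, z=0: circuit gives 1, formula gives 1.
Agrees on all 8 inputs.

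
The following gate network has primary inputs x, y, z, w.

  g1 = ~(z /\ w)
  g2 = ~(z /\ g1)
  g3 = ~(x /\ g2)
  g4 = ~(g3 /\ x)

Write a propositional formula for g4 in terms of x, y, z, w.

~((~(x /\ (~(z /\ (~(z /\ w)))))) /\ x)

g1 = ~(z /\ w)
g2 = ~(z /\ g1) = ~(z /\ (~(z /\ w)))
g3 = ~(x /\ g2) = ~(x /\ (~(z /\ (~(z /\ w)))))
g4 = ~(g3 /\ x) = ~((~(x /\ (~(z /\ (~(z /\ w)))))) /\ x)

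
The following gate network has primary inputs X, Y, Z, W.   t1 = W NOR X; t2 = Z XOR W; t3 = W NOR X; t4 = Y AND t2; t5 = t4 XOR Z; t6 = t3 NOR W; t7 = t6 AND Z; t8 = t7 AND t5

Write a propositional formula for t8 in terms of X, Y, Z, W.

(((W NOR X) NOR W) AND Z) AND ((Y AND (Z XOR W)) XOR Z)

t2 = Z XOR W
t3 = W NOR X
t4 = Y AND t2 = Y AND (Z XOR W)
t5 = t4 XOR Z = (Y AND (Z XOR W)) XOR Z
t6 = t3 NOR W = (W NOR X) NOR W
t7 = t6 AND Z = ((W NOR X) NOR W) AND Z
t8 = t7 AND t5 = (((W NOR X) NOR W) AND Z) AND ((Y AND (Z XOR W)) XOR Z)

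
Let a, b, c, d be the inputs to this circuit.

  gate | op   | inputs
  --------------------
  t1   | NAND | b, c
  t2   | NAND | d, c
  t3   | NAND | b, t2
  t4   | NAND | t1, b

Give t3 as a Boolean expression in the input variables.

t2 = d NAND c
t3 = b NAND t2 = b NAND (d NAND c)

b NAND (d NAND c)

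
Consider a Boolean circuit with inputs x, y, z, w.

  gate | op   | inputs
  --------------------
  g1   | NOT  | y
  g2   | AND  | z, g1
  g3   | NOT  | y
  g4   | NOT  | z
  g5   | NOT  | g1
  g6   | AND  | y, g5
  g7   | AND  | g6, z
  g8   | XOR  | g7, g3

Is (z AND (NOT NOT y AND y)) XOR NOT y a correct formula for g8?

Yes

g1 = NOT y
g3 = NOT y
g5 = NOT g1 = NOT NOT y
g6 = y AND g5 = y AND NOT NOT y
g7 = g6 AND z = (y AND NOT NOT y) AND z
g8 = g7 XOR g3 = ((y AND NOT NOT y) AND z) XOR NOT y
At x=0, y=1, z=0, w=0: circuit gives 0, formula gives 0.
At x=0, y=0, z=0, w=0: circuit gives 1, formula gives 1.
Agrees on all 16 inputs.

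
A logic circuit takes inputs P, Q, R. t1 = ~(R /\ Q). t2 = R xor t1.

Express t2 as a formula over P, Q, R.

R xor (~(R /\ Q))

t1 = ~(R /\ Q)
t2 = R xor t1 = R xor (~(R /\ Q))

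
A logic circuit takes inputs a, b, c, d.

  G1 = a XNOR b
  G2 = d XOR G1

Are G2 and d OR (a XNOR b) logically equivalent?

G1 = a XNOR b
G2 = d XOR G1 = d XOR (a XNOR b)
At a=0, b=0, c=0, d=1: circuit gives 0, formula gives 1.

No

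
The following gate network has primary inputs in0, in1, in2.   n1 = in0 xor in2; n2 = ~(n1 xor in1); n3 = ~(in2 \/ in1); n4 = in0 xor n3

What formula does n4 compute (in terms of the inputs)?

in0 xor (~(in2 \/ in1))

n3 = ~(in2 \/ in1)
n4 = in0 xor n3 = in0 xor (~(in2 \/ in1))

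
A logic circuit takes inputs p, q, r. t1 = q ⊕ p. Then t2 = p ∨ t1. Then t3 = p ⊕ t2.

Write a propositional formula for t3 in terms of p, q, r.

t1 = q ⊕ p
t2 = p ∨ t1 = p ∨ (q ⊕ p)
t3 = p ⊕ t2 = p ⊕ (p ∨ (q ⊕ p))

p ⊕ (p ∨ (q ⊕ p))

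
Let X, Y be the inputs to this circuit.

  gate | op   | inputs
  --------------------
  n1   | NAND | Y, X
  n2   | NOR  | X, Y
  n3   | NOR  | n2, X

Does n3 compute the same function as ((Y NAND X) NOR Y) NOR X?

n2 = X NOR Y
n3 = n2 NOR X = (X NOR Y) NOR X
At X=0, Y=0: circuit gives 0, formula gives 1.

No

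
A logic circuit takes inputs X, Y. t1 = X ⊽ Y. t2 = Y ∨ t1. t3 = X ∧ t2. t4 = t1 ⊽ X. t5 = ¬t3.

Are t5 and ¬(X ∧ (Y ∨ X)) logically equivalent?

No

t1 = X ⊽ Y
t2 = Y ∨ t1 = Y ∨ (X ⊽ Y)
t3 = X ∧ t2 = X ∧ (Y ∨ (X ⊽ Y))
t5 = ¬t3 = ¬(X ∧ (Y ∨ (X ⊽ Y)))
At X=1, Y=0: circuit gives 1, formula gives 0.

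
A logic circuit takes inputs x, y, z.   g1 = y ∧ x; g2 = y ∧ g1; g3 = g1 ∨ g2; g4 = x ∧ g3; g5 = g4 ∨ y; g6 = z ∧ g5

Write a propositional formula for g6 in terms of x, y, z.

z ∧ ((x ∧ ((y ∧ x) ∨ (y ∧ (y ∧ x)))) ∨ y)

g1 = y ∧ x
g2 = y ∧ g1 = y ∧ (y ∧ x)
g3 = g1 ∨ g2 = (y ∧ x) ∨ (y ∧ (y ∧ x))
g4 = x ∧ g3 = x ∧ ((y ∧ x) ∨ (y ∧ (y ∧ x)))
g5 = g4 ∨ y = (x ∧ ((y ∧ x) ∨ (y ∧ (y ∧ x)))) ∨ y
g6 = z ∧ g5 = z ∧ ((x ∧ ((y ∧ x) ∨ (y ∧ (y ∧ x)))) ∨ y)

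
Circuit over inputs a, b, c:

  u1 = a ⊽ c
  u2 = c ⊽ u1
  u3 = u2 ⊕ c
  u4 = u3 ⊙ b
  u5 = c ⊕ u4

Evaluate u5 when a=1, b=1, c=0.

u1 = 1 ⊽ 0 = 0
u2 = 0 ⊽ 0 = 1
u3 = 1 ⊕ 0 = 1
u4 = 1 ⊙ 1 = 1
u5 = 0 ⊕ 1 = 1

1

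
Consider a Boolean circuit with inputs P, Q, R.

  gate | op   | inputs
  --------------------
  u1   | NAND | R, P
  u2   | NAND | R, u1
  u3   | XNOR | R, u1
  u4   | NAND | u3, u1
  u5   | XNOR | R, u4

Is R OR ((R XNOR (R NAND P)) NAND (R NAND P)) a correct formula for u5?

u1 = R NAND P
u3 = R XNOR u1 = R XNOR (R NAND P)
u4 = u3 NAND u1 = (R XNOR (R NAND P)) NAND (R NAND P)
u5 = R XNOR u4 = R XNOR ((R XNOR (R NAND P)) NAND (R NAND P))
At P=0, Q=0, R=0: circuit gives 0, formula gives 1.

No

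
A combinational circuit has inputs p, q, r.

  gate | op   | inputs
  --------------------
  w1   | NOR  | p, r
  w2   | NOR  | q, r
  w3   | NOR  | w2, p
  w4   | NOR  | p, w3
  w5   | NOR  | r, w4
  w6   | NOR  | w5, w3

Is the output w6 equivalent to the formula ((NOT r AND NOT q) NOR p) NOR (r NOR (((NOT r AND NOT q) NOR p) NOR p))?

Yes

w2 = q NOR r
w3 = w2 NOR p = (q NOR r) NOR p
w4 = p NOR w3 = p NOR ((q NOR r) NOR p)
w5 = r NOR w4 = r NOR (p NOR ((q NOR r) NOR p))
w6 = w5 NOR w3 = (r NOR (p NOR ((q NOR r) NOR p))) NOR ((q NOR r) NOR p)
At p=0, q=0, r=1: circuit gives 0, formula gives 0.
At p=0, q=0, r=0: circuit gives 1, formula gives 1.
Agrees on all 8 inputs.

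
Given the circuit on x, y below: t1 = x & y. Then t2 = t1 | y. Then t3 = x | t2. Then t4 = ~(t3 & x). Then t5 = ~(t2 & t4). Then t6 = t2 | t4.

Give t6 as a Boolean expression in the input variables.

t1 = x & y
t2 = t1 | y = (x & y) | y
t3 = x | t2 = x | ((x & y) | y)
t4 = ~(t3 & x) = ~((x | ((x & y) | y)) & x)
t6 = t2 | t4 = ((x & y) | y) | (~((x | ((x & y) | y)) & x))

((x & y) | y) | (~((x | ((x & y) | y)) & x))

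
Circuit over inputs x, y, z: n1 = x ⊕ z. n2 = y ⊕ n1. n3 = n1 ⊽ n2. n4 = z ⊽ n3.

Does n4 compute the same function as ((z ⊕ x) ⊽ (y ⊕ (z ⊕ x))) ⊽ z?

Yes

n1 = x ⊕ z
n2 = y ⊕ n1 = y ⊕ (x ⊕ z)
n3 = n1 ⊽ n2 = (x ⊕ z) ⊽ (y ⊕ (x ⊕ z))
n4 = z ⊽ n3 = z ⊽ ((x ⊕ z) ⊽ (y ⊕ (x ⊕ z)))
At x=0, y=0, z=0: circuit gives 0, formula gives 0.
At x=0, y=1, z=0: circuit gives 1, formula gives 1.
Agrees on all 8 inputs.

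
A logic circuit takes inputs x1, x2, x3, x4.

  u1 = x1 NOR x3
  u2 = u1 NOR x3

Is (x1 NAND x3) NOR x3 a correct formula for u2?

No

u1 = x1 NOR x3
u2 = u1 NOR x3 = (x1 NOR x3) NOR x3
At x1=1, x2=0, x3=0, x4=0: circuit gives 1, formula gives 0.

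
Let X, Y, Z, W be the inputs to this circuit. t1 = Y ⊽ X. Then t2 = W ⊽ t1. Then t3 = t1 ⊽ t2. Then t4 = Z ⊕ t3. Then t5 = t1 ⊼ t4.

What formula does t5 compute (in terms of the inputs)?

(Y ⊽ X) ⊼ (Z ⊕ ((Y ⊽ X) ⊽ (W ⊽ (Y ⊽ X))))

t1 = Y ⊽ X
t2 = W ⊽ t1 = W ⊽ (Y ⊽ X)
t3 = t1 ⊽ t2 = (Y ⊽ X) ⊽ (W ⊽ (Y ⊽ X))
t4 = Z ⊕ t3 = Z ⊕ ((Y ⊽ X) ⊽ (W ⊽ (Y ⊽ X)))
t5 = t1 ⊼ t4 = (Y ⊽ X) ⊼ (Z ⊕ ((Y ⊽ X) ⊽ (W ⊽ (Y ⊽ X))))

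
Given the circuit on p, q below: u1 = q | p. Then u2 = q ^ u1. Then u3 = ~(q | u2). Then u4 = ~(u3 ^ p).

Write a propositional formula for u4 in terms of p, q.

u1 = q | p
u2 = q ^ u1 = q ^ (q | p)
u3 = ~(q | u2) = ~(q | (q ^ (q | p)))
u4 = ~(u3 ^ p) = ~((~(q | (q ^ (q | p)))) ^ p)

~((~(q | (q ^ (q | p)))) ^ p)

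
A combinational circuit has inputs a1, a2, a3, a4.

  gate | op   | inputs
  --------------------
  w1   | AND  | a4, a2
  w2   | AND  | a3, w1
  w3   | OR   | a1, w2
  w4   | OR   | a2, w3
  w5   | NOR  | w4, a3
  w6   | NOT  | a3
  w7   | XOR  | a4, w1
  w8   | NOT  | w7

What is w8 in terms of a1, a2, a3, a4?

w1 = a4 AND a2
w7 = a4 XOR w1 = a4 XOR (a4 AND a2)
w8 = NOT w7 = NOT (a4 XOR (a4 AND a2))

NOT (a4 XOR (a4 AND a2))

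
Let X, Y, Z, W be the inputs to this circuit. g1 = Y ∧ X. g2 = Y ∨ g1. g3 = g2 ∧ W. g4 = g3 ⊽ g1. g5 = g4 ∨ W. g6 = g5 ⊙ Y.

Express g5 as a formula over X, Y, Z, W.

g1 = Y ∧ X
g2 = Y ∨ g1 = Y ∨ (Y ∧ X)
g3 = g2 ∧ W = (Y ∨ (Y ∧ X)) ∧ W
g4 = g3 ⊽ g1 = ((Y ∨ (Y ∧ X)) ∧ W) ⊽ (Y ∧ X)
g5 = g4 ∨ W = (((Y ∨ (Y ∧ X)) ∧ W) ⊽ (Y ∧ X)) ∨ W

(((Y ∨ (Y ∧ X)) ∧ W) ⊽ (Y ∧ X)) ∨ W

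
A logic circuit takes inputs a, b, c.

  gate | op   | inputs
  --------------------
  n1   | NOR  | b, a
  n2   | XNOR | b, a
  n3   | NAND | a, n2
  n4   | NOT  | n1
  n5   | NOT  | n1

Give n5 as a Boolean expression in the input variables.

NOT (b NOR a)

n1 = b NOR a
n5 = NOT n1 = NOT (b NOR a)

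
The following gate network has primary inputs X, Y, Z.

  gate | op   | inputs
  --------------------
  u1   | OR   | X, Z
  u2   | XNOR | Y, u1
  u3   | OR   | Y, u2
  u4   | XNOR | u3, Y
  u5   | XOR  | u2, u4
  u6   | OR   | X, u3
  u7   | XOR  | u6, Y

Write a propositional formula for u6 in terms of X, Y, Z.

X OR (Y OR (Y XNOR (X OR Z)))

u1 = X OR Z
u2 = Y XNOR u1 = Y XNOR (X OR Z)
u3 = Y OR u2 = Y OR (Y XNOR (X OR Z))
u6 = X OR u3 = X OR (Y OR (Y XNOR (X OR Z)))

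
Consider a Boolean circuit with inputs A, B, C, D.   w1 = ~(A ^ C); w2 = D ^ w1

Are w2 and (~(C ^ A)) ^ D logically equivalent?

Yes

w1 = ~(A ^ C)
w2 = D ^ w1 = D ^ (~(A ^ C))
At A=0, B=0, C=0, D=1: circuit gives 0, formula gives 0.
At A=0, B=0, C=0, D=0: circuit gives 1, formula gives 1.
Agrees on all 16 inputs.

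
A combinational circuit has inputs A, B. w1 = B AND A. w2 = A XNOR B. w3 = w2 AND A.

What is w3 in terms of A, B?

w2 = A XNOR B
w3 = w2 AND A = (A XNOR B) AND A

(A XNOR B) AND A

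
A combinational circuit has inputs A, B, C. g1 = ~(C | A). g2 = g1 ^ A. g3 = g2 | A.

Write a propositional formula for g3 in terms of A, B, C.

g1 = ~(C | A)
g2 = g1 ^ A = (~(C | A)) ^ A
g3 = g2 | A = ((~(C | A)) ^ A) | A

((~(C | A)) ^ A) | A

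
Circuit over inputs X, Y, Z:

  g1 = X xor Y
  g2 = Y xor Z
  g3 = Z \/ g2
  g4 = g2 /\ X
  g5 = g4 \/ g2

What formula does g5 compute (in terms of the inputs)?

((Y xor Z) /\ X) \/ (Y xor Z)

g2 = Y xor Z
g4 = g2 /\ X = (Y xor Z) /\ X
g5 = g4 \/ g2 = ((Y xor Z) /\ X) \/ (Y xor Z)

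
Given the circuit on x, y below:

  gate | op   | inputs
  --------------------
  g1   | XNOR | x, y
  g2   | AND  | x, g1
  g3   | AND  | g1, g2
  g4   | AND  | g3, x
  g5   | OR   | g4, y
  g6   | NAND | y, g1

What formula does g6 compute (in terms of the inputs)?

y NAND (x XNOR y)

g1 = x XNOR y
g6 = y NAND g1 = y NAND (x XNOR y)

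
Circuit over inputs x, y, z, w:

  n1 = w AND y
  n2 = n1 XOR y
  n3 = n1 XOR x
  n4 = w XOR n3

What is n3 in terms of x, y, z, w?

n1 = w AND y
n3 = n1 XOR x = (w AND y) XOR x

(w AND y) XOR x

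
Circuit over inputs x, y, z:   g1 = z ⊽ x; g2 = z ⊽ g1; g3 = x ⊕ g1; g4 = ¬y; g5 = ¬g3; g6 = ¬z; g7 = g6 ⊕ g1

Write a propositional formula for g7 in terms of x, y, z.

g1 = z ⊽ x
g6 = ¬z
g7 = g6 ⊕ g1 = ¬z ⊕ (z ⊽ x)

¬z ⊕ (z ⊽ x)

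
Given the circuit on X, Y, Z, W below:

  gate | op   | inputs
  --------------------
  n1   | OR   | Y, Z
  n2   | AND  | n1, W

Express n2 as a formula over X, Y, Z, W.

n1 = Y OR Z
n2 = n1 AND W = (Y OR Z) AND W

(Y OR Z) AND W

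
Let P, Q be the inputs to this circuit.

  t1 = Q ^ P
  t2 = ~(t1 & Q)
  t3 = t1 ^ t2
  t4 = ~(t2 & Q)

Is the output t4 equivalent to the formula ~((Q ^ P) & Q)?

No

t1 = Q ^ P
t2 = ~(t1 & Q) = ~((Q ^ P) & Q)
t4 = ~(t2 & Q) = ~((~((Q ^ P) & Q)) & Q)
At P=0, Q=1: circuit gives 1, formula gives 0.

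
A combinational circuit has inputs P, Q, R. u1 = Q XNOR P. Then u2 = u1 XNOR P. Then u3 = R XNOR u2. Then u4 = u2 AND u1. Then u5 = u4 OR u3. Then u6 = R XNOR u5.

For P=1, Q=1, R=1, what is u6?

1

u1 = 1 XNOR 1 = 1
u2 = 1 XNOR 1 = 1
u3 = 1 XNOR 1 = 1
u4 = 1 AND 1 = 1
u5 = 1 OR 1 = 1
u6 = 1 XNOR 1 = 1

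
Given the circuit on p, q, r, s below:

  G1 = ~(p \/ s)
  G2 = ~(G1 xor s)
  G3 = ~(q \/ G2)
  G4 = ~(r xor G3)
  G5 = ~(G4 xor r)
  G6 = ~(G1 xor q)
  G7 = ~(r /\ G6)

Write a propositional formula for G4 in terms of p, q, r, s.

~(r xor (~(q \/ (~((~(p \/ s)) xor s)))))

G1 = ~(p \/ s)
G2 = ~(G1 xor s) = ~((~(p \/ s)) xor s)
G3 = ~(q \/ G2) = ~(q \/ (~((~(p \/ s)) xor s)))
G4 = ~(r xor G3) = ~(r xor (~(q \/ (~((~(p \/ s)) xor s)))))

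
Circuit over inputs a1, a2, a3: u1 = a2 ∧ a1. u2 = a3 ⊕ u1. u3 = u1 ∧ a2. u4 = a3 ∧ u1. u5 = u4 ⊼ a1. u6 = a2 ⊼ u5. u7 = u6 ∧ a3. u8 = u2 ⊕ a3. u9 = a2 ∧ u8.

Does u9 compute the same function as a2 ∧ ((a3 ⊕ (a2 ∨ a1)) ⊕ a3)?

u1 = a2 ∧ a1
u2 = a3 ⊕ u1 = a3 ⊕ (a2 ∧ a1)
u8 = u2 ⊕ a3 = (a3 ⊕ (a2 ∧ a1)) ⊕ a3
u9 = a2 ∧ u8 = a2 ∧ ((a3 ⊕ (a2 ∧ a1)) ⊕ a3)
At a1=0, a2=1, a3=0: circuit gives 0, formula gives 1.

No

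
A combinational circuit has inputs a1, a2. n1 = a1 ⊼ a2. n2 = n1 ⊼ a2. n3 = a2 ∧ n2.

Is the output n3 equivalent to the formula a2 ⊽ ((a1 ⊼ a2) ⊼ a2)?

No

n1 = a1 ⊼ a2
n2 = n1 ⊼ a2 = (a1 ⊼ a2) ⊼ a2
n3 = a2 ∧ n2 = a2 ∧ ((a1 ⊼ a2) ⊼ a2)
At a1=1, a2=1: circuit gives 1, formula gives 0.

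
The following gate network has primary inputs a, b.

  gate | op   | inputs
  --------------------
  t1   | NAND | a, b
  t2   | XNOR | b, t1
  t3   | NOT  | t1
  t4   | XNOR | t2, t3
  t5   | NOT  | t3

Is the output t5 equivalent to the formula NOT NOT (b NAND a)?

Yes

t1 = a NAND b
t3 = NOT t1 = NOT (a NAND b)
t5 = NOT t3 = NOT NOT (a NAND b)
At a=1, b=1: circuit gives 0, formula gives 0.
At a=0, b=0: circuit gives 1, formula gives 1.
Agrees on all 4 inputs.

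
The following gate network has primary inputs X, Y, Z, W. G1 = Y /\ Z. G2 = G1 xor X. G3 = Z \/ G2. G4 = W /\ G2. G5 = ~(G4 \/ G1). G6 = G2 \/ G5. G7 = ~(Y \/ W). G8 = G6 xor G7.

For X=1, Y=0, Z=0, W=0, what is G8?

0

G1 = 0 /\ 0 = 0
G2 = 0 xor 1 = 1
G4 = 0 /\ 1 = 0
G5 = ~(0 \/ 0) = 1
G6 = 1 \/ 1 = 1
G7 = ~(0 \/ 0) = 1
G8 = 1 xor 1 = 0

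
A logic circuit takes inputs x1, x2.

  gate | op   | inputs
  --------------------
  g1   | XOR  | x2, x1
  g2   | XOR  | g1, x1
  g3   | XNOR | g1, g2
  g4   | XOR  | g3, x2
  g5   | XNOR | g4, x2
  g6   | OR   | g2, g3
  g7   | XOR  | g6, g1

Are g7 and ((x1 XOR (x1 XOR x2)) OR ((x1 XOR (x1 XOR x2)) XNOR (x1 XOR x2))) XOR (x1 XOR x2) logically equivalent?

Yes

g1 = x2 XOR x1
g2 = g1 XOR x1 = (x2 XOR x1) XOR x1
g3 = g1 XNOR g2 = (x2 XOR x1) XNOR ((x2 XOR x1) XOR x1)
g6 = g2 OR g3 = ((x2 XOR x1) XOR x1) OR ((x2 XOR x1) XNOR ((x2 XOR x1) XOR x1))
g7 = g6 XOR g1 = (((x2 XOR x1) XOR x1) OR ((x2 XOR x1) XNOR ((x2 XOR x1) XOR x1))) XOR (x2 XOR x1)
At x1=0, x2=1: circuit gives 0, formula gives 0.
At x1=0, x2=0: circuit gives 1, formula gives 1.
Agrees on all 4 inputs.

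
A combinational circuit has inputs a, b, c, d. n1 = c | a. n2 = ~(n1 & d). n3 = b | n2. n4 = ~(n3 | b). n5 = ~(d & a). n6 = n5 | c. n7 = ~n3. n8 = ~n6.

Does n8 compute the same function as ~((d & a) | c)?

n5 = ~(d & a)
n6 = n5 | c = (~(d & a)) | c
n8 = ~n6 = ~((~(d & a)) | c)
At a=0, b=0, c=0, d=0: circuit gives 0, formula gives 1.

No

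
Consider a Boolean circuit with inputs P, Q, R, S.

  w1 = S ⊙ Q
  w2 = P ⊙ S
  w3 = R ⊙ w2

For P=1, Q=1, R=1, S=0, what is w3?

w2 = 1 ⊙ 0 = 0
w3 = 1 ⊙ 0 = 0

0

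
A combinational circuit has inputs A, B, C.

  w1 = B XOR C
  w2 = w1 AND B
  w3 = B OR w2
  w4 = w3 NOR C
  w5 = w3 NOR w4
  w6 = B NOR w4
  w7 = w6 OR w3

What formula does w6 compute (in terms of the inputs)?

B NOR ((B OR ((B XOR C) AND B)) NOR C)

w1 = B XOR C
w2 = w1 AND B = (B XOR C) AND B
w3 = B OR w2 = B OR ((B XOR C) AND B)
w4 = w3 NOR C = (B OR ((B XOR C) AND B)) NOR C
w6 = B NOR w4 = B NOR ((B OR ((B XOR C) AND B)) NOR C)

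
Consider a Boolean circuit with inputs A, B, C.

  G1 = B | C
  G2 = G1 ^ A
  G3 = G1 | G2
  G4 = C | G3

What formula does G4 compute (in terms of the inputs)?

C | ((B | C) | ((B | C) ^ A))

G1 = B | C
G2 = G1 ^ A = (B | C) ^ A
G3 = G1 | G2 = (B | C) | ((B | C) ^ A)
G4 = C | G3 = C | ((B | C) | ((B | C) ^ A))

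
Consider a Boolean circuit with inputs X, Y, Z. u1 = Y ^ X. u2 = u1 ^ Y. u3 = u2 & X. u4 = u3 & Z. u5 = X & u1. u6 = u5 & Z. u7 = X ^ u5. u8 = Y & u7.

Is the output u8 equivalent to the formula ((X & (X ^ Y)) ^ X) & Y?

Yes

u1 = Y ^ X
u5 = X & u1 = X & (Y ^ X)
u7 = X ^ u5 = X ^ (X & (Y ^ X))
u8 = Y & u7 = Y & (X ^ (X & (Y ^ X)))
At X=0, Y=0, Z=0: circuit gives 0, formula gives 0.
At X=1, Y=1, Z=0: circuit gives 1, formula gives 1.
Agrees on all 8 inputs.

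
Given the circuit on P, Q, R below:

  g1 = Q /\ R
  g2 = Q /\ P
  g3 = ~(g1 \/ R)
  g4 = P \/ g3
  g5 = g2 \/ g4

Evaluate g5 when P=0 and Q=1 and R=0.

g1 = 1 /\ 0 = 0
g2 = 1 /\ 0 = 0
g3 = ~(0 \/ 0) = 1
g4 = 0 \/ 1 = 1
g5 = 0 \/ 1 = 1

1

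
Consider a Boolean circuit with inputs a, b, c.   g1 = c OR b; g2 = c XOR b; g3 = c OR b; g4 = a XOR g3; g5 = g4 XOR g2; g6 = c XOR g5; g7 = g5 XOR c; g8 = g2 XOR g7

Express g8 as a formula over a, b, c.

(c XOR b) XOR (((a XOR (c OR b)) XOR (c XOR b)) XOR c)

g2 = c XOR b
g3 = c OR b
g4 = a XOR g3 = a XOR (c OR b)
g5 = g4 XOR g2 = (a XOR (c OR b)) XOR (c XOR b)
g7 = g5 XOR c = ((a XOR (c OR b)) XOR (c XOR b)) XOR c
g8 = g2 XOR g7 = (c XOR b) XOR (((a XOR (c OR b)) XOR (c XOR b)) XOR c)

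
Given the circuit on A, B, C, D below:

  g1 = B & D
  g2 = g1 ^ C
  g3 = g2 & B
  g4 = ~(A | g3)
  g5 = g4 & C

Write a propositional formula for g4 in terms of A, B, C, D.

g1 = B & D
g2 = g1 ^ C = (B & D) ^ C
g3 = g2 & B = ((B & D) ^ C) & B
g4 = ~(A | g3) = ~(A | (((B & D) ^ C) & B))

~(A | (((B & D) ^ C) & B))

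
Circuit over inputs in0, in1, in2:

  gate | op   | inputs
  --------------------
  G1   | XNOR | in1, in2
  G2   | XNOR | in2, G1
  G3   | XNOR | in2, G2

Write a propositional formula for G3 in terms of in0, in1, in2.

in2 XNOR (in2 XNOR (in1 XNOR in2))

G1 = in1 XNOR in2
G2 = in2 XNOR G1 = in2 XNOR (in1 XNOR in2)
G3 = in2 XNOR G2 = in2 XNOR (in2 XNOR (in1 XNOR in2))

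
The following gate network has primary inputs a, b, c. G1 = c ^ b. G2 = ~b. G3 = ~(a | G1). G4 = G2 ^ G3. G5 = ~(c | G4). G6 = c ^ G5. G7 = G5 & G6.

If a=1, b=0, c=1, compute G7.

G1 = 1 ^ 0 = 1
G2 = ~0 = 1
G3 = ~(1 | 1) = 0
G4 = 1 ^ 0 = 1
G5 = ~(1 | 1) = 0
G6 = 1 ^ 0 = 1
G7 = 0 & 1 = 0

0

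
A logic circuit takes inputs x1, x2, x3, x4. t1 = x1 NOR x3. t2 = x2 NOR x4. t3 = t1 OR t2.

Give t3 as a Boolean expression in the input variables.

t1 = x1 NOR x3
t2 = x2 NOR x4
t3 = t1 OR t2 = (x1 NOR x3) OR (x2 NOR x4)

(x1 NOR x3) OR (x2 NOR x4)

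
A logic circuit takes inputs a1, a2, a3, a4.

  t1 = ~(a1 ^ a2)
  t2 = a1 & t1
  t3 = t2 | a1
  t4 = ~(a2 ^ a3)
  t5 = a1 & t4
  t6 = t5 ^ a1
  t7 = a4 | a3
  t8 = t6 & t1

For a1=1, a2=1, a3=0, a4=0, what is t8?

1

t1 = ~(1 ^ 1) = 1
t4 = ~(1 ^ 0) = 0
t5 = 1 & 0 = 0
t6 = 0 ^ 1 = 1
t8 = 1 & 1 = 1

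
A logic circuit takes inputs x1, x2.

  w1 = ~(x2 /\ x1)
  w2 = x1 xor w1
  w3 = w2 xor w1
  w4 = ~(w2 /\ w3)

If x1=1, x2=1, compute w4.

w1 = ~(1 /\ 1) = 0
w2 = 1 xor 0 = 1
w3 = 1 xor 0 = 1
w4 = ~(1 /\ 1) = 0

0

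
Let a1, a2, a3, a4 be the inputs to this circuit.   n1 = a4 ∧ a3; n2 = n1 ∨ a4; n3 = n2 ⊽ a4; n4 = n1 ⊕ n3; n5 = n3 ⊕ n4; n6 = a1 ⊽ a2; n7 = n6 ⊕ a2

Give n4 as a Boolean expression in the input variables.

(a4 ∧ a3) ⊕ (((a4 ∧ a3) ∨ a4) ⊽ a4)

n1 = a4 ∧ a3
n2 = n1 ∨ a4 = (a4 ∧ a3) ∨ a4
n3 = n2 ⊽ a4 = ((a4 ∧ a3) ∨ a4) ⊽ a4
n4 = n1 ⊕ n3 = (a4 ∧ a3) ⊕ (((a4 ∧ a3) ∨ a4) ⊽ a4)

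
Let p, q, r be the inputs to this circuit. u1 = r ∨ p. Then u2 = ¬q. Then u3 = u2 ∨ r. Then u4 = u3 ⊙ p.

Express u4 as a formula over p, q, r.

u2 = ¬q
u3 = u2 ∨ r = ¬q ∨ r
u4 = u3 ⊙ p = (¬q ∨ r) ⊙ p

(¬q ∨ r) ⊙ p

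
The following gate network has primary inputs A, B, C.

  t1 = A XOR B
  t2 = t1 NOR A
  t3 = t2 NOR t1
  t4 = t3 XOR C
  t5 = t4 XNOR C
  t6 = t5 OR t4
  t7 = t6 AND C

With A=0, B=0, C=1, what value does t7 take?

1

t1 = 0 XOR 0 = 0
t2 = 0 NOR 0 = 1
t3 = 1 NOR 0 = 0
t4 = 0 XOR 1 = 1
t5 = 1 XNOR 1 = 1
t6 = 1 OR 1 = 1
t7 = 1 AND 1 = 1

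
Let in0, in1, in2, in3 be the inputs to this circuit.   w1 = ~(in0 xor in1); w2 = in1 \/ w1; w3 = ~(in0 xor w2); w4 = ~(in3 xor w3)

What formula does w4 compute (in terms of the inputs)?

~(in3 xor (~(in0 xor (in1 \/ (~(in0 xor in1))))))

w1 = ~(in0 xor in1)
w2 = in1 \/ w1 = in1 \/ (~(in0 xor in1))
w3 = ~(in0 xor w2) = ~(in0 xor (in1 \/ (~(in0 xor in1))))
w4 = ~(in3 xor w3) = ~(in3 xor (~(in0 xor (in1 \/ (~(in0 xor in1))))))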